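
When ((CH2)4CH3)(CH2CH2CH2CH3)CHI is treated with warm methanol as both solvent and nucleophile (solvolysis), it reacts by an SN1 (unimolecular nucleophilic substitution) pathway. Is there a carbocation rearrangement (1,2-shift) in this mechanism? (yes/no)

no

The first-formed carbocation is secondary.
No single 1,2-shift to an adjacent carbon would produce a more-substituted cation than the one already present, so no rearrangement occurs.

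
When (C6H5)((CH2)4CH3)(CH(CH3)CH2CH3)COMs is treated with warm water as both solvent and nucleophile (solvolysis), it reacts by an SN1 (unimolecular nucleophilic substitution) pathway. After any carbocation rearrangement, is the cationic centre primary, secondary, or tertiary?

tertiary

Step 1: Rate-determining heterolysis of the C–O bond gives MsO⁻ and a tertiary carbocation.
No single 1,2-shift to an adjacent carbon would give a more-substituted cation, so no rearrangement occurs.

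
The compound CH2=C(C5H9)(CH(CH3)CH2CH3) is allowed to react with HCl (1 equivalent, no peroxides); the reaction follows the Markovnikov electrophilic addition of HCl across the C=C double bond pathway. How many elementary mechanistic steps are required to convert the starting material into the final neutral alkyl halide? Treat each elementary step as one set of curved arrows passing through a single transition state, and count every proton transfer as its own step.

2

Step 1: Electrophilic addition begins with the π(C=C) electrons forming a bond to the proton of HCl. Following Markovnikov's rule, the resulting cation is tertiary. The H–Cl bond breaks heterolytically, releasing Cl⁻.
(No 1,2-shift: no single shift to an adjacent carbon would give a more stable cation.)
Step 2: Nucleophilic attack by Cl⁻ on the carbocation completes the addition, giving R–Cl.
Total: 2 elementary steps.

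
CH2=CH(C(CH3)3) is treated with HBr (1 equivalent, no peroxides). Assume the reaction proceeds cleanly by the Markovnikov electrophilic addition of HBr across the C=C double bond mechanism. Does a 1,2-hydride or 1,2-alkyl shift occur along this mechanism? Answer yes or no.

The first-formed carbocation is secondary.
The adjacent tert-butyl carbon has no hydrogen but bears methyl groups; migration of one methyl with its bonding pair (a 1,2-methyl shift) places the charge on a tertiary centre.
Tertiary is more stable than secondary, so the shift occurs.

yes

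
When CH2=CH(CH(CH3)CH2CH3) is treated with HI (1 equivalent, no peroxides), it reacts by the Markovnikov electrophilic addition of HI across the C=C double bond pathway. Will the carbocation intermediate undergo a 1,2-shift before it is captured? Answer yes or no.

The first-formed carbocation is secondary.
The adjacent sec-butyl carbon already bears 2 other carbon substituents and has a hydrogen to migrate; after a 1,2-hydride shift from that carbon the positive charge sits on a tertiary centre.
Tertiary is more stable than secondary, so the shift occurs.

yes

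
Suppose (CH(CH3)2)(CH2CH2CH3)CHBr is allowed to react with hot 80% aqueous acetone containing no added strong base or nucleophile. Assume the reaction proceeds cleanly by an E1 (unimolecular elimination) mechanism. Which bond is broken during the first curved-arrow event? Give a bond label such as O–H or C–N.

C–Br

Step 1: Rate-determining heterolysis of the C–Br bond gives Br⁻ and a secondary carbocation.
The bond broken in this step is the C–Br bond.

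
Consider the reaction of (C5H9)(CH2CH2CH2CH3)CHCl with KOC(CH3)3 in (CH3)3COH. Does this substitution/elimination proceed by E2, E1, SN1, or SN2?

Conditions: a strong/bulky base with a secondary substrate bearing a β-hydrogen.
These conditions are the textbook signature of the E2 pathway.
A strong (often hindered) base removes a β-H in concert with loss of the leaving group — bimolecular elimination.

E2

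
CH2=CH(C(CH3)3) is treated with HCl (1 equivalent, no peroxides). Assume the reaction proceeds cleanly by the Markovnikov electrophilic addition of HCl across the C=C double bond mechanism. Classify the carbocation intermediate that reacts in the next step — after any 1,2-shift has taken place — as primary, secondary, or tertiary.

Step 1: Electrophilic addition begins with the π(C=C) electrons forming a bond to the proton of HCl. Following Markovnikov's rule, the resulting cation is secondary. The H–Cl bond breaks heterolytically, releasing Cl⁻.
Step 2: Carbocation rearrangement: a 1,2-methyl shift from the adjacent tert-butyl carbon converts the initially-formed secondary cation into the more stable tertiary cation.
The cation rearranges from secondary to tertiary via a 1,2-methyl shift from the adjacent tert-butyl carbon; the tertiary cation is what reacts next.

tertiary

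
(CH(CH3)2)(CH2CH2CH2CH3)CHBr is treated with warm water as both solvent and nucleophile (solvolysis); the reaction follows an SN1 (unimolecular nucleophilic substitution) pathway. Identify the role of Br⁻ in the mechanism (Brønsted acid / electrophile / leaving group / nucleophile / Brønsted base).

leaving group

Step 1: Rate-determining heterolysis of the C–Br bond gives Br⁻ and a secondary carbocation.
Br⁻ departs with both electrons of the breaking σ-bond — that is the definition of a leaving group.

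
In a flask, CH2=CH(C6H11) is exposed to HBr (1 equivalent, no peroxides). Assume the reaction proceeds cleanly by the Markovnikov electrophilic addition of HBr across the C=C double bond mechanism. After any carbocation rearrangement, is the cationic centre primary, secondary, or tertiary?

Step 1: Protonation of the alkene by HBr: the π bond acts as the nucleophile and picks up H⁺, giving the more stable (Markovnikov) secondary carbocation. The H–Br bond breaks heterolytically, releasing Br⁻.
Step 2: A hydride (H with its bonding pair) migrates from the adjacent cyclohexyl carbon to the cationic centre — a 1,2-hydride shift — upgrading the secondary cation to a tertiary one.
The cation rearranges from secondary to tertiary via a 1,2-hydride shift from the adjacent cyclohexyl carbon; the tertiary cation is what reacts next.

tertiary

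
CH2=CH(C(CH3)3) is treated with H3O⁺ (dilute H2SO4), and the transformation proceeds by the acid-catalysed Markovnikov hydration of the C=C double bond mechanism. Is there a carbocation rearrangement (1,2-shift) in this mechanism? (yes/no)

The first-formed carbocation is secondary.
The adjacent tert-butyl carbon has no hydrogen but bears methyl groups; migration of one methyl with its bonding pair (a 1,2-methyl shift) places the charge on a tertiary centre.
Tertiary is more stable than secondary, so the shift occurs.

yes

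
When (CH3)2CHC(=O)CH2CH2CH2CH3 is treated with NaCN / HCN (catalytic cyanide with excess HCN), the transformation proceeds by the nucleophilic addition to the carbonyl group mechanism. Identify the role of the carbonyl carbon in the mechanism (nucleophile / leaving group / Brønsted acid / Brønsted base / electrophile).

electrophile

Step 1: Nucleophilic addition: CN⁻ adds to the carbonyl carbon, pushing the π(C=O) electron pair onto oxygen and giving a tetrahedral alkoxide.
The carbonyl carbon accepts an electron pair into an empty or π* orbital — it is the electrophile.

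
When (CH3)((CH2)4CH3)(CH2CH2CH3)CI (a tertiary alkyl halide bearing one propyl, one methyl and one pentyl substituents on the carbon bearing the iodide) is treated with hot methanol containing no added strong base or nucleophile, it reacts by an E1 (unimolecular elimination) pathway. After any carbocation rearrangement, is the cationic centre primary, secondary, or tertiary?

Step 1: Ionisation: the C–I σ-bond cleaves heterolytically; both bonding electrons depart with I⁻, leaving a tertiary carbocation at the α-carbon.
No single 1,2-shift to an adjacent carbon would give a more-substituted cation, so no rearrangement occurs.

tertiary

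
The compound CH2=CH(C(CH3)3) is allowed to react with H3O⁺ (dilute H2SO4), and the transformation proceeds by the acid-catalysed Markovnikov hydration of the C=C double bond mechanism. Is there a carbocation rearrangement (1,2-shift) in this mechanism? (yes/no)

yes

The first-formed carbocation is secondary.
The adjacent tert-butyl carbon has no hydrogen but bears methyl groups; migration of one methyl with its bonding pair (a 1,2-methyl shift) places the charge on a tertiary centre.
Tertiary is more stable than secondary, so the shift occurs.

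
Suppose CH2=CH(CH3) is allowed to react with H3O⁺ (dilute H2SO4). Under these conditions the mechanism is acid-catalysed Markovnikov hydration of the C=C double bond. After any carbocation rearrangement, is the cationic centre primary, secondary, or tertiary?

Step 1: Protonation of the alkene by H3O⁺: the π bond acts as the nucleophile and picks up H⁺, giving the more stable (Markovnikov) secondary carbocation. H2O is released.
No single 1,2-shift to an adjacent carbon would give a more-substituted cation, so no rearrangement occurs.

secondary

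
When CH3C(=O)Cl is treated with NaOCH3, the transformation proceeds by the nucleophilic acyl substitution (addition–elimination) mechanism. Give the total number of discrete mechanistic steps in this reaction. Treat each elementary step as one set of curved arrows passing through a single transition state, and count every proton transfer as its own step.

2

Step 1: Nucleophilic addition of CH3O⁻ to the acyl carbon breaks the π(C=O) bond and yields a tetrahedral, anionic intermediate.
Step 2: Elimination step: re-formation of the carbonyl π bond drives out Cl⁻, giving the new acyl compound.
Total: 2 elementary steps.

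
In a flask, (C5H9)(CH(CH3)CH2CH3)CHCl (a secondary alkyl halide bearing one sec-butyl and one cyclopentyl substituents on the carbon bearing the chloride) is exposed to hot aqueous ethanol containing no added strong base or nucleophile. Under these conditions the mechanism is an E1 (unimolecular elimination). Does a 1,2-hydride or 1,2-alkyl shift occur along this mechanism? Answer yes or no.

yes

The first-formed carbocation is secondary.
The adjacent sec-butyl carbon already bears 2 other carbon substituents and has a hydrogen to migrate; after a 1,2-hydride shift from that carbon the positive charge sits on a tertiary centre.
Tertiary is more stable than secondary, so the shift occurs.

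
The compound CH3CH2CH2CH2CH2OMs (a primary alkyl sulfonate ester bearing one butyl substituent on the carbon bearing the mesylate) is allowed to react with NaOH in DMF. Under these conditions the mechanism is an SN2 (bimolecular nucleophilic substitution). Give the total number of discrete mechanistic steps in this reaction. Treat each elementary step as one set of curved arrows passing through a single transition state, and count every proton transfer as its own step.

Step 1: The hydroxide nucleophile donates a lone pair from O to the α-carbon in a backside attack; simultaneously the C–O σ-bond breaks and both of its electrons leave with MsO⁻. One concerted step with inversion of configuration.
Total: 1 elementary step.

1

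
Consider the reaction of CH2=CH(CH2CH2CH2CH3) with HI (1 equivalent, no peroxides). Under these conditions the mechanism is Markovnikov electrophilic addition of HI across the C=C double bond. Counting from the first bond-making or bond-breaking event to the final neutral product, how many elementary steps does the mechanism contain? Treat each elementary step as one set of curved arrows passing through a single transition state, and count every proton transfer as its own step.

2

Step 1: Protonation of the alkene by HI: the π bond acts as the nucleophile and picks up H⁺, giving the more stable (Markovnikov) secondary carbocation. The H–I bond breaks heterolytically, releasing I⁻.
(No 1,2-shift: no single shift to an adjacent carbon would give a more stable cation.)
Step 2: I⁻ captures the cation: a lone pair on I⁻ fills the empty p orbital, producing the alkyl halide product.
Total: 2 elementary steps.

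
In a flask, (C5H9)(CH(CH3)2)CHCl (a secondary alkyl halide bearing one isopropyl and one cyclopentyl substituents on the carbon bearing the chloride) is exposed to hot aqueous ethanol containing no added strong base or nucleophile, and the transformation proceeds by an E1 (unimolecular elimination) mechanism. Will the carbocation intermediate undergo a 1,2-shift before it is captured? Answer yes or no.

The first-formed carbocation is secondary.
The adjacent isopropyl carbon already bears 2 other carbon substituents and has a hydrogen to migrate; after a 1,2-hydride shift from that carbon the positive charge sits on a tertiary centre.
Tertiary is more stable than secondary, so the shift occurs.

yes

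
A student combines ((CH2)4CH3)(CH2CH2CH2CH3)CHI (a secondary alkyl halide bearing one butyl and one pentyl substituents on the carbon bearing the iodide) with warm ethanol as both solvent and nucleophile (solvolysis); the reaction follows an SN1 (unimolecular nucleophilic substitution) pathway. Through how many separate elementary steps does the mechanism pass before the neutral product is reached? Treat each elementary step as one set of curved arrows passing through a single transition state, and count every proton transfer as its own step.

3

Step 1: Ionisation: the C–I σ-bond cleaves heterolytically; both bonding electrons depart with I⁻, leaving a secondary carbocation at the α-carbon.
(No 1,2-shift: no single shift to an adjacent carbon would give a more stable cation.)
Step 2: CH3CH2OH donates an oxygen lone pair into the empty p orbital of the cation, giving a protonated ether (an oxonium ion).
Step 3: A second solvent molecule removes the proton on oxygen, giving the neutral ether product.
Total: 3 elementary steps.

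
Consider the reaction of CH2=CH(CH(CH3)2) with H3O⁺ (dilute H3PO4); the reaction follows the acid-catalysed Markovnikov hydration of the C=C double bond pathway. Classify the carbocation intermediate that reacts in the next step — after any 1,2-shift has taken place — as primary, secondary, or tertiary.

Step 1: Electrophilic addition begins with the π(C=C) electrons forming a bond to the proton of H3O⁺. Following Markovnikov's rule, the resulting cation is secondary. H2O is released.
Step 2: Carbocation rearrangement: a 1,2-hydride shift from the adjacent isopropyl carbon converts the initially-formed secondary cation into the more stable tertiary cation.
The cation rearranges from secondary to tertiary via a 1,2-hydride shift from the adjacent isopropyl carbon; the tertiary cation is what reacts next.

tertiary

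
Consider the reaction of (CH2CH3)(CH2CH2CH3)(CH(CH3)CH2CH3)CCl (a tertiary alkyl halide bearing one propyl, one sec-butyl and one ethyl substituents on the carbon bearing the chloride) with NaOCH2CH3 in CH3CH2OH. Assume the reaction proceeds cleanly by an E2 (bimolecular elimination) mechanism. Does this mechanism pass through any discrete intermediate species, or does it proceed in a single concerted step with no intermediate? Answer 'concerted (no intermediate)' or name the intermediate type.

Concerted anti-periplanar elimination: CH3CH2O⁻ abstracts a β-H while Cl⁻ leaves, and the C–H electrons become the new C=C π bond — all in a single transition state.
All bond changes occur in one transition state; no discrete intermediate is formed.

concerted (no intermediate)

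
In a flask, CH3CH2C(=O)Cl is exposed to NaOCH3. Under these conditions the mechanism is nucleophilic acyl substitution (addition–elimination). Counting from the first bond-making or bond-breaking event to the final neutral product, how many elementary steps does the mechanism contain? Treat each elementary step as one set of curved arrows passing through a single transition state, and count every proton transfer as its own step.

Step 1: Nucleophilic addition of CH3O⁻ to the acyl carbon breaks the π(C=O) bond and yields a tetrahedral, anionic intermediate.
Step 2: An oxygen lone pair re-forms the C=O π bond as the C–Cl σ-bond breaks; Cl⁻ is expelled.
Total: 2 elementary steps.

2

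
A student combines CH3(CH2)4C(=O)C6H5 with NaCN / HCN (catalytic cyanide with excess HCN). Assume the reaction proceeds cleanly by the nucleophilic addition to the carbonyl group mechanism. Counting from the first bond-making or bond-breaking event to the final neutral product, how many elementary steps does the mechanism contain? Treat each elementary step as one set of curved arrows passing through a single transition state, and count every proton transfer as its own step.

Step 1: A lone pair / filled orbital on CN⁻ attacks the electrophilic carbonyl carbon; the π(C=O) electrons shift onto oxygen, producing a tetrahedral alkoxide intermediate.
Step 2: Proton transfer from HCN to the alkoxide furnishes a cyanohydrin (and releases another CN⁻ to continue the reaction).
Total: 2 elementary steps.

2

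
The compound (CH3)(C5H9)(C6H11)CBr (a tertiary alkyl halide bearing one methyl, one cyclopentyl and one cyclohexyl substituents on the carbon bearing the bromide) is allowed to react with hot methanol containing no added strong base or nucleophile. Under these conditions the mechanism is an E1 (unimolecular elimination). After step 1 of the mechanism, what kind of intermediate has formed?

Step 1: Unassisted departure of Br⁻ (taking the C–Br bonding pair) generates a tertiary carbocation.
After step 1 the species present is a tertiary carbocation.

tertiary carbocation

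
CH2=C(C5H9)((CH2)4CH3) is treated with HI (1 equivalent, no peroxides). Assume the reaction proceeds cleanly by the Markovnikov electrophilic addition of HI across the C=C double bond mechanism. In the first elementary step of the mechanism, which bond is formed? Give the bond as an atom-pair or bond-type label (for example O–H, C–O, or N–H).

Step 1: The π electrons of the C=C bond attack a proton of HI; Markovnikov addition places the new C–H on the less-substituted alkene carbon, so the positive charge ends up on the more-substituted carbon — a tertiary carbocation. The H–I bond breaks heterolytically, releasing I⁻.
The bond formed in this step is the C–H bond.

C–H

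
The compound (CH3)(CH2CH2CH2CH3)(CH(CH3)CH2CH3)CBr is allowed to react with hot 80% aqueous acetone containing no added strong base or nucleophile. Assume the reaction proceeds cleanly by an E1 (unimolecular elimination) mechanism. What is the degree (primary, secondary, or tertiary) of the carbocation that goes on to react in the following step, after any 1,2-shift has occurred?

Step 1: Rate-determining heterolysis of the C–Br bond gives Br⁻ and a tertiary carbocation.
No single 1,2-shift to an adjacent carbon would give a more-substituted cation, so no rearrangement occurs.

tertiary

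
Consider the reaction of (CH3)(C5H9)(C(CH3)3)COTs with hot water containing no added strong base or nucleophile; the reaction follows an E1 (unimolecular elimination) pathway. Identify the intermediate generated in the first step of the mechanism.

tertiary carbocation

Step 1: Ionisation: the C–O σ-bond cleaves heterolytically; both bonding electrons depart with TsO⁻, leaving a tertiary carbocation at the α-carbon.
After step 1 the species present is a tertiary carbocation.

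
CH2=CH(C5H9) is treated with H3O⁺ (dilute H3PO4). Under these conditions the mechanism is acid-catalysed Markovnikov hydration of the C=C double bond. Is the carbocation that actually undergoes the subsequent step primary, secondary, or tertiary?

Step 1: Protonation of the alkene by H3O⁺: the π bond acts as the nucleophile and picks up H⁺, giving the more stable (Markovnikov) secondary carbocation. H2O is released.
Step 2: A 1,2-hydride shift from the adjacent cyclopentyl carbon moves the positive charge from the secondary centre to an adjacent carbon, generating a more stable tertiary carbocation.
The cation rearranges from secondary to tertiary via a 1,2-hydride shift from the adjacent cyclopentyl carbon; the tertiary cation is what reacts next.

tertiary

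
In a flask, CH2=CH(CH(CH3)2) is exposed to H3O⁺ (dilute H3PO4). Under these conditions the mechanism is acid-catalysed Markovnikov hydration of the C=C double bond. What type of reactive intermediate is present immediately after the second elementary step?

Step 1: The π electrons of the C=C bond attack a proton of H3O⁺; Markovnikov addition places the new C–H on the less-substituted alkene carbon, so the positive charge ends up on the more-substituted carbon — a secondary carbocation. H2O is released.
Step 2: A hydride (H with its bonding pair) migrates from the adjacent isopropyl carbon to the cationic centre — a 1,2-hydride shift — upgrading the secondary cation to a tertiary one.
After step 2 the species present is a tertiary carbocation.

tertiary carbocation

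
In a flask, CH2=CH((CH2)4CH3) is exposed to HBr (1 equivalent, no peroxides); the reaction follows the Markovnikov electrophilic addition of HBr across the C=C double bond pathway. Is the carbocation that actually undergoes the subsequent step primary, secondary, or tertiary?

secondary

Step 1: The π electrons of the C=C bond attack a proton of HBr; Markovnikov addition places the new C–H on the less-substituted alkene carbon, so the positive charge ends up on the more-substituted carbon — a secondary carbocation. The H–Br bond breaks heterolytically, releasing Br⁻.
No single 1,2-shift to an adjacent carbon would give a more-substituted cation, so no rearrangement occurs.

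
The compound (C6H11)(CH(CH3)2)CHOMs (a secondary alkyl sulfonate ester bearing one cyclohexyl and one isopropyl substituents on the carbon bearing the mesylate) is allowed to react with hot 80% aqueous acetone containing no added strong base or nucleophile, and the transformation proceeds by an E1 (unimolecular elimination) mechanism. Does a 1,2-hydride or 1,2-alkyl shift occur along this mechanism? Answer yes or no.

yes

The first-formed carbocation is secondary.
The adjacent cyclohexyl carbon already bears 2 other carbon substituents and has a hydrogen to migrate; after a 1,2-hydride shift from that carbon the positive charge sits on a tertiary centre.
Tertiary is more stable than secondary, so the shift occurs.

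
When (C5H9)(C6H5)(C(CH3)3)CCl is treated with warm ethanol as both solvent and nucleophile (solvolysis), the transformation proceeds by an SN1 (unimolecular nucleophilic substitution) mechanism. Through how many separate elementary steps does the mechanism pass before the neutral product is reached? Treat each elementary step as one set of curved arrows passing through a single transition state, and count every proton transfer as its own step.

Step 1: Rate-determining heterolysis of the C–Cl bond gives Cl⁻ and a tertiary carbocation.
(No 1,2-shift: no single shift to an adjacent carbon would give a more stable cation.)
Step 2: Nucleophilic capture: the oxygen of CH3CH2OH bonds to the cationic carbon, producing an oxonium-ion intermediate.
Step 3: A second solvent molecule removes the proton on oxygen, giving the neutral ether product.
Total: 3 elementary steps.

3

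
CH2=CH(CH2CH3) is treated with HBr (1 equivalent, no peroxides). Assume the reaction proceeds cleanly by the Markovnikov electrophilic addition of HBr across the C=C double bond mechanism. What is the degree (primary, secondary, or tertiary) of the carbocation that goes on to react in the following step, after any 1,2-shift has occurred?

secondary

Step 1: Protonation of the alkene by HBr: the π bond acts as the nucleophile and picks up H⁺, giving the more stable (Markovnikov) secondary carbocation. The H–Br bond breaks heterolytically, releasing Br⁻.
No single 1,2-shift to an adjacent carbon would give a more-substituted cation, so no rearrangement occurs.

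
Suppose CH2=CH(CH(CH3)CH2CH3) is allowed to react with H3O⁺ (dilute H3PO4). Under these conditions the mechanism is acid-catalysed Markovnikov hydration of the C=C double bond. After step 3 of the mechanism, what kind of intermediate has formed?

Step 1: Protonation of the alkene by H3O⁺: the π bond acts as the nucleophile and picks up H⁺, giving the more stable (Markovnikov) secondary carbocation. H2O is released.
Step 2: A hydride (H with its bonding pair) migrates from the adjacent sec-butyl carbon to the cationic centre — a 1,2-hydride shift — upgrading the secondary cation to a tertiary one.
Step 3: Nucleophilic capture of the cation by H2O produces the protonated alcohol (an oxonium ion).
After step 3 the species present is an oxonium ion.

oxonium ion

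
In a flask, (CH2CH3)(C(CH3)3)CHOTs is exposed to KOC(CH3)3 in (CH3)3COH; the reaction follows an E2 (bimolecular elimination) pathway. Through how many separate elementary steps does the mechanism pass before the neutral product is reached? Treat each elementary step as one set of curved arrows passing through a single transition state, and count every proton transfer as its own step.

1

Step 1: Concerted anti-periplanar elimination: (CH3)3CO⁻ abstracts a β-H while TsO⁻ leaves, and the C–H electrons become the new C=C π bond — all in a single transition state.
Total: 1 elementary step.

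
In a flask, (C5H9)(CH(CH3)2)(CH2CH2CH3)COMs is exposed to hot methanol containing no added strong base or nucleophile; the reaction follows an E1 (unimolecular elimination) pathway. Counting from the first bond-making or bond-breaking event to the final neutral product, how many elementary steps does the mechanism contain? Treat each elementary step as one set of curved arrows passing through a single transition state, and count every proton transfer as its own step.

2

Step 1: The C–O bond breaks with both electrons going to the mesylate; MsO⁻ leaves and a tertiary carbocation remains.
(No 1,2-shift: no single shift to an adjacent carbon would give a more stable cation.)
Step 2: Loss of a β-proton to a methanol molecule of the solvent: the C–H bonding pair collapses toward the cationic carbon to form the C=C π bond, yielding the alkene.
Total: 2 elementary steps.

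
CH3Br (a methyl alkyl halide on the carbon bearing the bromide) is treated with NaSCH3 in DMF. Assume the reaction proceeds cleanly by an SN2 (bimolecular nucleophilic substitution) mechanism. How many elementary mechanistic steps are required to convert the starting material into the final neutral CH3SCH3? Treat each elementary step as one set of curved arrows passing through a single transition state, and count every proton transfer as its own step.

Step 1: Backside attack by CH3S⁻ on the carbon bearing the bromide: the new C–S bond forms as the C–Br bond breaks, with Walden inversion at carbon.
Total: 1 elementary step.

1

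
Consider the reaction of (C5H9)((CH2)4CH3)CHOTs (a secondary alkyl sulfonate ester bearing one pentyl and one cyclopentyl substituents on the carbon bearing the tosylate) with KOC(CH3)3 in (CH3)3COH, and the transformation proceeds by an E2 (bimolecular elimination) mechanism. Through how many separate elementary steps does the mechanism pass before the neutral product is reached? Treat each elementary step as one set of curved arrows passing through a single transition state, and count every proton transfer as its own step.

1

Step 1: In one step, (CH3)3CO⁻ pulls off a β-proton, the C–O bond cleaves, and a C=C double bond forms between the α- and β-carbons (E2, anti elimination).
Total: 1 elementary step.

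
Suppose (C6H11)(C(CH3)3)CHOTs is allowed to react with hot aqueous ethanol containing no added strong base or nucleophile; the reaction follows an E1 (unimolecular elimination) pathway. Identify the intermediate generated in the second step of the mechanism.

Step 1: Unassisted departure of TsO⁻ (taking the C–O bonding pair) generates a secondary carbocation.
Step 2: Carbocation rearrangement: a 1,2-hydride shift from the adjacent cyclohexyl carbon converts the initially-formed secondary cation into the more stable tertiary cation.
After step 2 the species present is a tertiary carbocation.

tertiary carbocation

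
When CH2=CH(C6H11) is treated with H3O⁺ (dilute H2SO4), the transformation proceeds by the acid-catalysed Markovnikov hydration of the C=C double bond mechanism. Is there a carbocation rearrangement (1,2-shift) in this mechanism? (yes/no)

The first-formed carbocation is secondary.
The adjacent cyclohexyl carbon already bears 2 other carbon substituents and has a hydrogen to migrate; after a 1,2-hydride shift from that carbon the positive charge sits on a tertiary centre.
Tertiary is more stable than secondary, so the shift occurs.

yes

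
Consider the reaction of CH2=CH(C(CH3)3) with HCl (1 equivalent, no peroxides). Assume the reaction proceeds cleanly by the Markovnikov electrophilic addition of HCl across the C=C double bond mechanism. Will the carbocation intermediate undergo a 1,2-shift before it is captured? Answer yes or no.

yes

The first-formed carbocation is secondary.
The adjacent tert-butyl carbon has no hydrogen but bears methyl groups; migration of one methyl with its bonding pair (a 1,2-methyl shift) places the charge on a tertiary centre.
Tertiary is more stable than secondary, so the shift occurs.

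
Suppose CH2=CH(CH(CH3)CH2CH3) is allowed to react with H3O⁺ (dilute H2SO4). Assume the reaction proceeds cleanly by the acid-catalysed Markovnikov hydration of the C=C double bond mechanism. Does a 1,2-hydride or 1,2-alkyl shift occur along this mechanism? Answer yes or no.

yes

The first-formed carbocation is secondary.
The adjacent sec-butyl carbon already bears 2 other carbon substituents and has a hydrogen to migrate; after a 1,2-hydride shift from that carbon the positive charge sits on a tertiary centre.
Tertiary is more stable than secondary, so the shift occurs.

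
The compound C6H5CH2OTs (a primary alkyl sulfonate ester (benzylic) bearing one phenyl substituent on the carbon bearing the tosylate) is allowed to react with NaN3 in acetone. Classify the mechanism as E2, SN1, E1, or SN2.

Conditions: a primary substrate with a strong nucleophile in the polar aprotic solvent acetone.
These conditions are the textbook signature of the SN2 pathway.
An unhindered substrate with a strong nucleophile in a polar aprotic solvent favours one-step backside displacement.

SN2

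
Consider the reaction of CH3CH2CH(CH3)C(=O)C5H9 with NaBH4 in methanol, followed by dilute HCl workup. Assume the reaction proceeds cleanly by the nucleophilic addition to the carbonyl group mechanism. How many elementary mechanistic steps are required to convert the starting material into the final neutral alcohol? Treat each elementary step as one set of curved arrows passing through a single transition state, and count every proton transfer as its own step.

2

Step 1: A lone pair / filled orbital on H⁻ (delivered from BH4⁻) attacks the electrophilic carbonyl carbon; the π(C=O) electrons shift onto oxygen, producing a tetrahedral alkoxide intermediate.
Step 2: Protonation of the alkoxide by dilute HCl workup furnishes an alcohol.
Total: 2 elementary steps.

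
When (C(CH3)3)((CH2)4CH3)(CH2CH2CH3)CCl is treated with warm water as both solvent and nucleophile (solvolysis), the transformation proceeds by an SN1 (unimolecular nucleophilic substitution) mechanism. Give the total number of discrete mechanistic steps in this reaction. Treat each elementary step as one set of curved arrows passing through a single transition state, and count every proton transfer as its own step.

Step 1: Ionisation: the C–Cl σ-bond cleaves heterolytically; both bonding electrons depart with Cl⁻, leaving a tertiary carbocation at the α-carbon.
(No 1,2-shift: no single shift to an adjacent carbon would give a more stable cation.)
Step 2: A lone pair on the oxygen of H2O attacks the carbocation, forming a new C–O σ-bond and an oxonium ion.
Step 3: Proton transfer from the O–H of the oxonium ion to a solvent molecule delivers the neutral alcohol.
Total: 3 elementary steps.

3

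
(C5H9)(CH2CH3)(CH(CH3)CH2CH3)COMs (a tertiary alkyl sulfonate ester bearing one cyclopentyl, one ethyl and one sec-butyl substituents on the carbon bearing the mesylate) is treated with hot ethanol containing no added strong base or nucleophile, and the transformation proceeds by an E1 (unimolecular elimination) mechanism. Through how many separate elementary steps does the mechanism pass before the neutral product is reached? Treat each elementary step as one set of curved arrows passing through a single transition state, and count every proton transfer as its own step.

Step 1: The C–O bond breaks with both electrons going to the mesylate; MsO⁻ leaves and a tertiary carbocation remains.
(No 1,2-shift: no single shift to an adjacent carbon would give a more stable cation.)
Step 2: Loss of a β-proton to an ethanol molecule of the solvent: the C–H bonding pair collapses toward the cationic carbon to form the C=C π bond, yielding the alkene.
Total: 2 elementary steps.

2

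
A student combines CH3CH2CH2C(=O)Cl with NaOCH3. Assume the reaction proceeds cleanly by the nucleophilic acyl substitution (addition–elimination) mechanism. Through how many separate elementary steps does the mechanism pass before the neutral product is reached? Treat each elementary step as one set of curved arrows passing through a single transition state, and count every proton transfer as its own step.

2

Step 1: Nucleophilic addition of CH3O⁻ to the acyl carbon breaks the π(C=O) bond and yields a tetrahedral, anionic intermediate.
Step 2: An oxygen lone pair re-forms the C=O π bond as the C–Cl σ-bond breaks; Cl⁻ is expelled.
Total: 2 elementary steps.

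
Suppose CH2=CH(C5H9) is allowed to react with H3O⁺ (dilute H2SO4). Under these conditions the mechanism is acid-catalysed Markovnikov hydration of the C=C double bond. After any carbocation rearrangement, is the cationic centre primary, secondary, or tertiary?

tertiary

Step 1: Electrophilic addition begins with the π(C=C) electrons forming a bond to the proton of H3O⁺. Following Markovnikov's rule, the resulting cation is secondary. H2O is released.
Step 2: A hydride (H with its bonding pair) migrates from the adjacent cyclopentyl carbon to the cationic centre — a 1,2-hydride shift — upgrading the secondary cation to a tertiary one.
The cation rearranges from secondary to tertiary via a 1,2-hydride shift from the adjacent cyclopentyl carbon; the tertiary cation is what reacts next.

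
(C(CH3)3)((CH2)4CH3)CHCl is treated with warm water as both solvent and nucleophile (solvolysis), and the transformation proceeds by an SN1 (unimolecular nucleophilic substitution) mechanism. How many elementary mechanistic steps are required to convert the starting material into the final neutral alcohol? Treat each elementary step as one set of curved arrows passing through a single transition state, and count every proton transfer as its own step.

4

Step 1: Unassisted departure of Cl⁻ (taking the C–Cl bonding pair) generates a secondary carbocation.
Step 2: Carbocation rearrangement: a 1,2-methyl shift from the adjacent tert-butyl carbon converts the initially-formed secondary cation into the more stable tertiary cation.
Step 3: H2O donates an oxygen lone pair into the empty p orbital of the cation, giving a protonated alcohol (an oxonium ion).
Step 4: A second solvent molecule removes the proton on oxygen, giving the neutral alcohol product.
Total: 4 elementary steps.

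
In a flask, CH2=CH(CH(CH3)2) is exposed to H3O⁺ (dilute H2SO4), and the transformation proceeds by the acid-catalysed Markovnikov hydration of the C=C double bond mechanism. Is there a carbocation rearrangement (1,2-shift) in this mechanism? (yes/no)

yes

The first-formed carbocation is secondary.
The adjacent isopropyl carbon already bears 2 other carbon substituents and has a hydrogen to migrate; after a 1,2-hydride shift from that carbon the positive charge sits on a tertiary centre.
Tertiary is more stable than secondary, so the shift occurs.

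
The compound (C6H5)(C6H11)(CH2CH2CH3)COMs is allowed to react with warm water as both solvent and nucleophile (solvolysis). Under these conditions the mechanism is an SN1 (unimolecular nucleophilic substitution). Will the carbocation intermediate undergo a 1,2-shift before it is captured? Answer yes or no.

The first-formed carbocation is tertiary.
No single 1,2-shift to an adjacent carbon would produce a more-substituted cation than the one already present, so no rearrangement occurs.

no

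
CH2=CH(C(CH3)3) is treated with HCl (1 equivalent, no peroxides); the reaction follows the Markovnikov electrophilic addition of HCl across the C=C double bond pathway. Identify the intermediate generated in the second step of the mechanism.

tertiary carbocation

Step 1: Electrophilic addition begins with the π(C=C) electrons forming a bond to the proton of HCl. Following Markovnikov's rule, the resulting cation is secondary. The H–Cl bond breaks heterolytically, releasing Cl⁻.
Step 2: Carbocation rearrangement: a 1,2-methyl shift from the adjacent tert-butyl carbon converts the initially-formed secondary cation into the more stable tertiary cation.
After step 2 the species present is a tertiary carbocation.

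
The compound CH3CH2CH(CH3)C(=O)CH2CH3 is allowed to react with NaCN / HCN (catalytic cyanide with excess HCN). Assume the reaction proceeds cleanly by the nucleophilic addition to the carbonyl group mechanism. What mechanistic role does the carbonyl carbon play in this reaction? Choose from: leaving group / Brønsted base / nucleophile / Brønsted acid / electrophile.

Step 1: CN⁻ attacks the sp² carbonyl carbon; the C=O π bond breaks and the electrons end up as a lone pair on the alkoxide oxygen of the tetrahedral intermediate.
The carbonyl carbon accepts an electron pair into an empty or π* orbital — it is the electrophile.

electrophile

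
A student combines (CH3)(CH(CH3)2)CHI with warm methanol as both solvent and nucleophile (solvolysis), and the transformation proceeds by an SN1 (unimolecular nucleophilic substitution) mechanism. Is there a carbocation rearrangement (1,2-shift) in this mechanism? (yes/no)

The first-formed carbocation is secondary.
The adjacent isopropyl carbon already bears 2 other carbon substituents and has a hydrogen to migrate; after a 1,2-hydride shift from that carbon the positive charge sits on a tertiary centre.
Tertiary is more stable than secondary, so the shift occurs.

yes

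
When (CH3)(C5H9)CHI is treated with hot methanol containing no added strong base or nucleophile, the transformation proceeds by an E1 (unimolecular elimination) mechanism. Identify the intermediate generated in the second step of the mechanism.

Step 1: Unassisted departure of I⁻ (taking the C–I bonding pair) generates a secondary carbocation.
Step 2: A hydride (H with its bonding pair) migrates from the adjacent cyclopentyl carbon to the cationic centre — a 1,2-hydride shift — upgrading the secondary cation to a tertiary one.
After step 2 the species present is a tertiary carbocation.

tertiary carbocation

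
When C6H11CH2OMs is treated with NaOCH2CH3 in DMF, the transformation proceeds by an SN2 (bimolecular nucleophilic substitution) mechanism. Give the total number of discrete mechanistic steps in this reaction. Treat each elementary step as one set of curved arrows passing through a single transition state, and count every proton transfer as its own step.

1

Step 1: Backside attack by CH3CH2O⁻ on the carbon bearing the mesylate: the new C–O bond forms as the C–O bond breaks, with Walden inversion at carbon.
Total: 1 elementary step.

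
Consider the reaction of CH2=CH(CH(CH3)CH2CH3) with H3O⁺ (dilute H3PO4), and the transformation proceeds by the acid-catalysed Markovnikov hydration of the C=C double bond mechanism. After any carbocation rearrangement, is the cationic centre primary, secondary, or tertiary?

Step 1: The π electrons of the C=C bond attack a proton of H3O⁺; Markovnikov addition places the new C–H on the less-substituted alkene carbon, so the positive charge ends up on the more-substituted carbon — a secondary carbocation. H2O is released.
Step 2: A 1,2-hydride shift from the adjacent sec-butyl carbon moves the positive charge from the secondary centre to an adjacent carbon, generating a more stable tertiary carbocation.
The cation rearranges from secondary to tertiary via a 1,2-hydride shift from the adjacent sec-butyl carbon; the tertiary cation is what reacts next.

tertiary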